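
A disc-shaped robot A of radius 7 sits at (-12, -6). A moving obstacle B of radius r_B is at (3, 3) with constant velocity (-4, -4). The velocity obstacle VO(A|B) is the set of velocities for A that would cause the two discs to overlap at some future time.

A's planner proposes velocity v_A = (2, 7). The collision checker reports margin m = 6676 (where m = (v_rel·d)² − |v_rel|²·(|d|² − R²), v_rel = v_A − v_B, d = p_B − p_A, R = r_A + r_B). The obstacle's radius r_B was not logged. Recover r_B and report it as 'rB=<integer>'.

m = 6676
d = (15, 9);  v_rel = (6, 11),  |v_rel|² = 157
v_rel×d = (6)·(9) − (11)·(15) = -111
since m = R²·157 − (-111)²:  R² = (12321 + 6676) / 157 = 121
R = √121 = 11  ⇒  r_B = 11 − 7 = 4

rB=4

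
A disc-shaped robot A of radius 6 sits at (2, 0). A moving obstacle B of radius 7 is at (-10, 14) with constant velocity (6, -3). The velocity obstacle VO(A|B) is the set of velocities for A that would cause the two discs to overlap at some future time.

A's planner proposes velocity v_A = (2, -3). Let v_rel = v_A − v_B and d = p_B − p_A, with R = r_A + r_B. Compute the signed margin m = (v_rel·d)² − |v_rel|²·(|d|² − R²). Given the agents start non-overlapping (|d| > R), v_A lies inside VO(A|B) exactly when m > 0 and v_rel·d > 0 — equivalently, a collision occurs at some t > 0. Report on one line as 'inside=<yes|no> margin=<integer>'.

d = (-12, 14),  |d|² = 340;  R = 6+7 = 13,  c = 340−13² = 171
v_rel = (-4, 0),  |v_rel|² = 16;  v_rel·d = (-4)·(-12) + (0)·(14) = 48
16·t² − 96·t + 171 = 0  ⇒  m = 48² − 16·171 = -432
m = -432 < 0,  v_rel·d = 48 > 0  ⇒  outside

inside=no margin=-432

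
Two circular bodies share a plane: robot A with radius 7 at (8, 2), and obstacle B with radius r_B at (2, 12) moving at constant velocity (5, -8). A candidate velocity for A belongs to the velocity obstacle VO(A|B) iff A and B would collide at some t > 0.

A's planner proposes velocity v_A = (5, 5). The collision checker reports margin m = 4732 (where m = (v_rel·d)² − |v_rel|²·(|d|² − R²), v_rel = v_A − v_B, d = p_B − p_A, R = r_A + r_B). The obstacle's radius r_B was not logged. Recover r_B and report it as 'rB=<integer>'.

m = 4732
d = (-6, 10);  v_rel = (0, 13),  |v_rel|² = 169
v_rel×d = (0)·(10) − (13)·(-6) = 78
since m = R²·169 − 78²:  R² = (6084 + 4732) / 169 = 64
R = √64 = 8  ⇒  r_B = 8 − 7 = 1

rB=1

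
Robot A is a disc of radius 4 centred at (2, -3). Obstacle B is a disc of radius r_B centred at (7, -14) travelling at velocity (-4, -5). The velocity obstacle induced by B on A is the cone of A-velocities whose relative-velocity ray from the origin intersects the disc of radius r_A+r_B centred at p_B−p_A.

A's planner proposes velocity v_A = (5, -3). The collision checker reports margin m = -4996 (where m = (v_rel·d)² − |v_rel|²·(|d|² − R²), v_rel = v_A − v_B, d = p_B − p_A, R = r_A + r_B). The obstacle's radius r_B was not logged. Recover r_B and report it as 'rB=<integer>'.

m = -4996
d = (5, -11);  v_rel = (9, 2),  |v_rel|² = 85
v_rel×d = (9)·(-11) − (2)·(5) = -109
since m = R²·85 − (-109)²:  R² = (11881 + -4996) / 85 = 81
R = √81 = 9  ⇒  r_B = 9 − 4 = 5

rB=5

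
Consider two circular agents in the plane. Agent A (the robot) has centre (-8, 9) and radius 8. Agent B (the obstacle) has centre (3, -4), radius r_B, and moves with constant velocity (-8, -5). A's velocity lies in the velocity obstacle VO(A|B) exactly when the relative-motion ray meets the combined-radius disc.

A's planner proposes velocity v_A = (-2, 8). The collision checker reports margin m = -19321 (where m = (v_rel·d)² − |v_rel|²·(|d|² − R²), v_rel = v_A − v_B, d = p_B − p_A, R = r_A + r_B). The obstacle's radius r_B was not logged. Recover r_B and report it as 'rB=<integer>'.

m = -19321
d = (11, -13);  v_rel = (6, 13),  |v_rel|² = 205
v_rel×d = (6)·(-13) − (13)·(11) = -221
since m = R²·205 − (-221)²:  R² = (48841 + -19321) / 205 = 144
R = √144 = 12  ⇒  r_B = 12 − 8 = 4

rB=4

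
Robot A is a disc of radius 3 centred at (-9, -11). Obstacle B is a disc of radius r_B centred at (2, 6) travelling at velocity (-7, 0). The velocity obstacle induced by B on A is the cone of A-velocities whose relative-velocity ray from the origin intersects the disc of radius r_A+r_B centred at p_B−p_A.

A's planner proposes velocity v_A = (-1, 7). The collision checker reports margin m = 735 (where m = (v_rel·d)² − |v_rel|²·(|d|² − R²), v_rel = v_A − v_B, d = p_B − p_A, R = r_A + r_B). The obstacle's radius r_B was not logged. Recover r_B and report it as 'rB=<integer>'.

m = 735
d = (11, 17);  v_rel = (6, 7),  |v_rel|² = 85
v_rel×d = (6)·(17) − (7)·(11) = 25
since m = R²·85 − 25²:  R² = (625 + 735) / 85 = 16
R = √16 = 4  ⇒  r_B = 4 − 3 = 1

rB=1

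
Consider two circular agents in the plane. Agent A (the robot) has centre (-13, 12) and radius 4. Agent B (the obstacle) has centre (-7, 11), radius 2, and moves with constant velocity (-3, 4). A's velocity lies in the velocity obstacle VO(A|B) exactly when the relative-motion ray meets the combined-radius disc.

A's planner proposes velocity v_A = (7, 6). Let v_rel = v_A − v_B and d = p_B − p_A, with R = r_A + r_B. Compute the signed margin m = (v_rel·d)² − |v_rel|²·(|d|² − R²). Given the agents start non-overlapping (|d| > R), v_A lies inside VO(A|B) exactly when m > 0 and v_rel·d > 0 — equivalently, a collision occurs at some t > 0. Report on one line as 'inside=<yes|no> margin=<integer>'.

d = (6, -1),  |d|² = 37;  R = 4+2 = 6,  c = 37−6² = 1
v_rel = (10, 2),  |v_rel|² = 104;  v_rel·d = (10)·(6) + (2)·(-1) = 58
104·t² − 116·t + 1 = 0  ⇒  m = 58² − 104·1 = 3260
m = 3260 > 0,  v_rel·d = 58 > 0  ⇒  inside

inside=yes margin=3260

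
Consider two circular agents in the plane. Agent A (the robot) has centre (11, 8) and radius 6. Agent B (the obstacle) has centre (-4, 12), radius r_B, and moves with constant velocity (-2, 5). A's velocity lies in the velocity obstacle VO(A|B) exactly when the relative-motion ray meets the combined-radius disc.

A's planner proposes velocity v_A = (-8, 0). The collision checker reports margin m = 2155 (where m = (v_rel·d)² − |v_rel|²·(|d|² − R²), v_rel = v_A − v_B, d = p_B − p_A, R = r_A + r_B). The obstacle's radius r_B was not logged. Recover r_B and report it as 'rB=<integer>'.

m = 2155
d = (-15, 4);  v_rel = (-6, -5),  |v_rel|² = 61
v_rel×d = (-6)·(4) − (-5)·(-15) = -99
since m = R²·61 − (-99)²:  R² = (9801 + 2155) / 61 = 196
R = √196 = 14  ⇒  r_B = 14 − 6 = 8

rB=8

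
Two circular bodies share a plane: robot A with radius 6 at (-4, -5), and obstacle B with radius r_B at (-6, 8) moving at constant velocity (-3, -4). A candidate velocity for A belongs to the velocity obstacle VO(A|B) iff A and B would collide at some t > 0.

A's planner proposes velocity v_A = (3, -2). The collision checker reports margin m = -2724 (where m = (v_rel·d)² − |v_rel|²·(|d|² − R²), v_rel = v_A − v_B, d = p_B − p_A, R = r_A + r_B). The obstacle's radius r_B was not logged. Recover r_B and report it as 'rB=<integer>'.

m = -2724
d = (-2, 13);  v_rel = (6, 2),  |v_rel|² = 40
v_rel×d = (6)·(13) − (2)·(-2) = 82
since m = R²·40 − 82²:  R² = (6724 + -2724) / 40 = 100
R = √100 = 10  ⇒  r_B = 10 − 6 = 4

rB=4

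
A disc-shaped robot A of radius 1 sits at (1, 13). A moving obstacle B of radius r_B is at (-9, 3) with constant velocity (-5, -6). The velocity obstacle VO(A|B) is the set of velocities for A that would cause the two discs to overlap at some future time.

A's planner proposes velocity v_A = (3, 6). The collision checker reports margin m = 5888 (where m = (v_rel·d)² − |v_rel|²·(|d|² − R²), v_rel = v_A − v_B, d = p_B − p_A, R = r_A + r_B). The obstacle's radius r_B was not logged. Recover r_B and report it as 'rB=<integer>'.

m = 5888
d = (-10, -10);  v_rel = (8, 12),  |v_rel|² = 208
v_rel×d = (8)·(-10) − (12)·(-10) = 40
since m = R²·208 − 40²:  R² = (1600 + 5888) / 208 = 36
R = √36 = 6  ⇒  r_B = 6 − 1 = 5

rB=5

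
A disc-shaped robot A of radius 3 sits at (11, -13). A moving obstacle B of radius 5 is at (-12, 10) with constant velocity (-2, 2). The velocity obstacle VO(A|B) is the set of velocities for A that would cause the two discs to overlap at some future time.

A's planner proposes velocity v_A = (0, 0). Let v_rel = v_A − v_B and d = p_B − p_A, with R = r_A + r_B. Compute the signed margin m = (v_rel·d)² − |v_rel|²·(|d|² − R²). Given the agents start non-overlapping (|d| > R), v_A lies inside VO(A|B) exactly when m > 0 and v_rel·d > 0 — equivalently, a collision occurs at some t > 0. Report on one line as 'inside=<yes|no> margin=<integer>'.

d = (-23, 23),  |d|² = 1058;  R = 3+5 = 8,  c = 1058−8² = 994
v_rel = (2, -2),  |v_rel|² = 8;  v_rel·d = (2)·(-23) + (-2)·(23) = -92
8·t² + 184·t + 994 = 0  ⇒  m = (-92)² − 8·994 = 512
m = 512 > 0,  v_rel·d = -92 < 0  ⇒  outside

inside=no margin=512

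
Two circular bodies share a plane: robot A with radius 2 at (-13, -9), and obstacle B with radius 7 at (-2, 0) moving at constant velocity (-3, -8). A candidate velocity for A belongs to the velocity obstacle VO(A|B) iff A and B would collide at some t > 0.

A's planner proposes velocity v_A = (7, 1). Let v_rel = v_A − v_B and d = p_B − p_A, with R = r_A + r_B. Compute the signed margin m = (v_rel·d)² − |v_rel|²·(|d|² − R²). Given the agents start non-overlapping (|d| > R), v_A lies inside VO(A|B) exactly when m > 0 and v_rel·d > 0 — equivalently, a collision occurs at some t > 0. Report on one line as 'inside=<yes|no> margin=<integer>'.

d = (11, 9),  |d|² = 202;  R = 2+7 = 9,  c = 202−9² = 121
v_rel = (10, 9),  |v_rel|² = 181;  v_rel·d = (10)·(11) + (9)·(9) = 191
181·t² − 382·t + 121 = 0  ⇒  m = 191² − 181·121 = 14580
m = 14580 > 0,  v_rel·d = 191 > 0  ⇒  inside

inside=yes margin=14580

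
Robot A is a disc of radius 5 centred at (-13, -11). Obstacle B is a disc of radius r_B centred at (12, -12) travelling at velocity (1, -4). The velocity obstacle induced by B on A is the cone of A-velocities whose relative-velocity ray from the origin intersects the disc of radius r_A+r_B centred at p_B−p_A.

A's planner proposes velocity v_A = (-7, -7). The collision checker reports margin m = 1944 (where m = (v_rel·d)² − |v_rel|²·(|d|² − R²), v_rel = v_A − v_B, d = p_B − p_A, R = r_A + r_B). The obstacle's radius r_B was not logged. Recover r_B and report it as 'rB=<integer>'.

m = 1944
d = (25, -1);  v_rel = (-8, -3),  |v_rel|² = 73
v_rel×d = (-8)·(-1) − (-3)·(25) = 83
since m = R²·73 − 83²:  R² = (6889 + 1944) / 73 = 121
R = √121 = 11  ⇒  r_B = 11 − 5 = 6

rB=6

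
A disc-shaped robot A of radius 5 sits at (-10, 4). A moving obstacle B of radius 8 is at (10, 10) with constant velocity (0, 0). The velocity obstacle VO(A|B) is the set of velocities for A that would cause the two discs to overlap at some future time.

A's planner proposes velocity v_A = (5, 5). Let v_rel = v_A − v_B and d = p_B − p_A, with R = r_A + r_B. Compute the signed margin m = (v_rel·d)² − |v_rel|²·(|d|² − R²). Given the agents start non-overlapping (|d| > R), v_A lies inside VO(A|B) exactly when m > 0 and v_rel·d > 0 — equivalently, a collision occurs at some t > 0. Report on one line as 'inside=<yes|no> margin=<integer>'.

d = (20, 6),  |d|² = 436;  R = 5+8 = 13,  c = 436−13² = 267
v_rel = (5, 5),  |v_rel|² = 50;  v_rel·d = (5)·(20) + (5)·(6) = 130
50·t² − 260·t + 267 = 0  ⇒  m = 130² − 50·267 = 3550
m = 3550 > 0,  v_rel·d = 130 > 0  ⇒  inside

inside=yes margin=3550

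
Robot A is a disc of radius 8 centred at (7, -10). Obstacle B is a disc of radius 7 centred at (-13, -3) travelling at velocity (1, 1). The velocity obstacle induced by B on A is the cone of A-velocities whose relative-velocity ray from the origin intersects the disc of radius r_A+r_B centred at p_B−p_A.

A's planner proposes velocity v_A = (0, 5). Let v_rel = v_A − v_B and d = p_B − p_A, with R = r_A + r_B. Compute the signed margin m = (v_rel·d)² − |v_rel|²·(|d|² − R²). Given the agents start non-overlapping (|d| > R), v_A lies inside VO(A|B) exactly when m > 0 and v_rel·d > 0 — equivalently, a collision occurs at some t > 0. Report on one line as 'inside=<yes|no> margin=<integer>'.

d = (-20, 7),  |d|² = 449;  R = 8+7 = 15,  c = 449−15² = 224
v_rel = (-1, 4),  |v_rel|² = 17;  v_rel·d = (-1)·(-20) + (4)·(7) = 48
17·t² − 96·t + 224 = 0  ⇒  m = 48² − 17·224 = -1504
m = -1504 < 0,  v_rel·d = 48 > 0  ⇒  outside

inside=no margin=-1504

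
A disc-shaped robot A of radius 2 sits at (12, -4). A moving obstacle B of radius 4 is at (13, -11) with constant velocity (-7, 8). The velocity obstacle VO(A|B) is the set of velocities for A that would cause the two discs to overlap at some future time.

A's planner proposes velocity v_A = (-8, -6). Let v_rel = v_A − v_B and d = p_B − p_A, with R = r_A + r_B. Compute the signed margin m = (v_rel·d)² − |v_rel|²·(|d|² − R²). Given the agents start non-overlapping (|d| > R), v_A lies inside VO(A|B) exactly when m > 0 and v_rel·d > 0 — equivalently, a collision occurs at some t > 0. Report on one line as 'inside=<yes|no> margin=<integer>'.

d = (1, -7),  |d|² = 50;  R = 2+4 = 6,  c = 50−6² = 14
v_rel = (-1, -14),  |v_rel|² = 197;  v_rel·d = (-1)·(1) + (-14)·(-7) = 97
197·t² − 194·t + 14 = 0  ⇒  m = 97² − 197·14 = 6651
m = 6651 > 0,  v_rel·d = 97 > 0  ⇒  inside

inside=yes margin=6651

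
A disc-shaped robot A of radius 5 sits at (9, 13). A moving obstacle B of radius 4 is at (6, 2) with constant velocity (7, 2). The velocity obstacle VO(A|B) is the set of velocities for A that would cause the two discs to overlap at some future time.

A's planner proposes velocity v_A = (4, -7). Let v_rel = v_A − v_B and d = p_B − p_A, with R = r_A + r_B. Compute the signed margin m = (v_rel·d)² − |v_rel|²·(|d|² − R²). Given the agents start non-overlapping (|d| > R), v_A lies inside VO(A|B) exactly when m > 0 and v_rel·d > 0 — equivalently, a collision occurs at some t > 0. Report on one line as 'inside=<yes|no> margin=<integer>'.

d = (-3, -11),  |d|² = 130;  R = 5+4 = 9,  c = 130−9² = 49
v_rel = (-3, -9),  |v_rel|² = 90;  v_rel·d = (-3)·(-3) + (-9)·(-11) = 108
90·t² − 216·t + 49 = 0  ⇒  m = 108² − 90·49 = 7254
m = 7254 > 0,  v_rel·d = 108 > 0  ⇒  inside

inside=yes margin=7254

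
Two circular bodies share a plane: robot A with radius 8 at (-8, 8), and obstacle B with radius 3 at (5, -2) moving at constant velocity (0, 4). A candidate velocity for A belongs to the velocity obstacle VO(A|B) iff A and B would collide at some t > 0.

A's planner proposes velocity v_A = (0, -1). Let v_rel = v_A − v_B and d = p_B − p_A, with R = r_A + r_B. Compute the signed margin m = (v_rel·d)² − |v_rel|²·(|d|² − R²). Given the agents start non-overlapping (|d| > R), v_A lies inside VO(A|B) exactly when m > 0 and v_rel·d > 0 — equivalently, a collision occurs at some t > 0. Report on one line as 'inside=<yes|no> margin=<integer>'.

d = (13, -10),  |d|² = 269;  R = 8+3 = 11,  c = 269−11² = 148
v_rel = (0, -5),  |v_rel|² = 25;  v_rel·d = (0)·(13) + (-5)·(-10) = 50
25·t² − 100·t + 148 = 0  ⇒  m = 50² − 25·148 = -1200
m = -1200 < 0,  v_rel·d = 50 > 0  ⇒  outside

inside=no margin=-1200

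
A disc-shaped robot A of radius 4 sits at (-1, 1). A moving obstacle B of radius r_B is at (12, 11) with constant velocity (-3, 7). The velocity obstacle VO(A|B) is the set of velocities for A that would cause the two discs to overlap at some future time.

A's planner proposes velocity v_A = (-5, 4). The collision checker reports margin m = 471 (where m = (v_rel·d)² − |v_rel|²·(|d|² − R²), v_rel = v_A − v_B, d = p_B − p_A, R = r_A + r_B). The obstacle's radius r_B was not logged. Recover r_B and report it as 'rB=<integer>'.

m = 471
d = (13, 10);  v_rel = (-2, -3),  |v_rel|² = 13
v_rel×d = (-2)·(10) − (-3)·(13) = 19
since m = R²·13 − 19²:  R² = (361 + 471) / 13 = 64
R = √64 = 8  ⇒  r_B = 8 − 4 = 4

rB=4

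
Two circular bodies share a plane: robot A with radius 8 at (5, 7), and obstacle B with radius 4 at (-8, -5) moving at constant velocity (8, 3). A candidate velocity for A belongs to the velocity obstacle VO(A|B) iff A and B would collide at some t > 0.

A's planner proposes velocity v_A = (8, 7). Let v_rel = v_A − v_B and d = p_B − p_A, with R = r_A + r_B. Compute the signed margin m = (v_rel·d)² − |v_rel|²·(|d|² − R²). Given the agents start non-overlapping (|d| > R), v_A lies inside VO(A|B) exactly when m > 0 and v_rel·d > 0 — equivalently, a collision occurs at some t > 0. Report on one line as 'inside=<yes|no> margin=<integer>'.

d = (-13, -12),  |d|² = 313;  R = 8+4 = 12,  c = 313−12² = 169
v_rel = (0, 4),  |v_rel|² = 16;  v_rel·d = (0)·(-13) + (4)·(-12) = -48
16·t² + 96·t + 169 = 0  ⇒  m = (-48)² − 16·169 = -400
m = -400 < 0,  v_rel·d = -48 < 0  ⇒  outside

inside=no margin=-400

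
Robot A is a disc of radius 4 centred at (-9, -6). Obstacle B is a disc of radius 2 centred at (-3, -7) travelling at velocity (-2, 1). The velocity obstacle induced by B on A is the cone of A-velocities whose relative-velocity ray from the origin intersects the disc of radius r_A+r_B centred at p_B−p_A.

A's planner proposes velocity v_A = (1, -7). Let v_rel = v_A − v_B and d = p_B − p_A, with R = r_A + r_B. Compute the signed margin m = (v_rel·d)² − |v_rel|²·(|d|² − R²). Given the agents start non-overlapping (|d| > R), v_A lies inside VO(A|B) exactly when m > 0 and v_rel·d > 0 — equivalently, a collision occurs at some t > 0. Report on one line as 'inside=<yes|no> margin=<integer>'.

d = (6, -1),  |d|² = 37;  R = 4+2 = 6,  c = 37−6² = 1
v_rel = (3, -8),  |v_rel|² = 73;  v_rel·d = (3)·(6) + (-8)·(-1) = 26
73·t² − 52·t + 1 = 0  ⇒  m = 26² − 73·1 = 603
m = 603 > 0,  v_rel·d = 26 > 0  ⇒  inside

inside=yes margin=603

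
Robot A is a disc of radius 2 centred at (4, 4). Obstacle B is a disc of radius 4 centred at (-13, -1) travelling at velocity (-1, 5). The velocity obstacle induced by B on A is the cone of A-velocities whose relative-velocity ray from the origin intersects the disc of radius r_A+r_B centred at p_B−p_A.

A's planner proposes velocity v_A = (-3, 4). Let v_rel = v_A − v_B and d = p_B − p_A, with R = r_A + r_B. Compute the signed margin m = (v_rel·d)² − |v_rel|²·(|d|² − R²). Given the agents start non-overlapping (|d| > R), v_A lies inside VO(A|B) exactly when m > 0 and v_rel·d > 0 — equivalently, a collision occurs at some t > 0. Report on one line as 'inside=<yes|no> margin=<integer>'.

d = (-17, -5),  |d|² = 314;  R = 2+4 = 6,  c = 314−6² = 278
v_rel = (-2, -1),  |v_rel|² = 5;  v_rel·d = (-2)·(-17) + (-1)·(-5) = 39
5·t² − 78·t + 278 = 0  ⇒  m = 39² − 5·278 = 131
m = 131 > 0,  v_rel·d = 39 > 0  ⇒  inside

inside=yes margin=131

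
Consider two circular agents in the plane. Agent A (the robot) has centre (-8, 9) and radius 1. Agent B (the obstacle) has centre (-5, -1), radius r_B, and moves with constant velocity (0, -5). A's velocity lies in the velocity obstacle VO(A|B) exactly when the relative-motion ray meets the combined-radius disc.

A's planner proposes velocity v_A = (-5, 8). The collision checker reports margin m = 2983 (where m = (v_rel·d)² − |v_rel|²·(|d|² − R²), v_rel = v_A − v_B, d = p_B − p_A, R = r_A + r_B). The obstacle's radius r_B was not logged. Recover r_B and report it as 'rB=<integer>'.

m = 2983
d = (3, -10);  v_rel = (-5, 13),  |v_rel|² = 194
v_rel×d = (-5)·(-10) − (13)·(3) = 11
since m = R²·194 − 11²:  R² = (121 + 2983) / 194 = 16
R = √16 = 4  ⇒  r_B = 4 − 1 = 3

rB=3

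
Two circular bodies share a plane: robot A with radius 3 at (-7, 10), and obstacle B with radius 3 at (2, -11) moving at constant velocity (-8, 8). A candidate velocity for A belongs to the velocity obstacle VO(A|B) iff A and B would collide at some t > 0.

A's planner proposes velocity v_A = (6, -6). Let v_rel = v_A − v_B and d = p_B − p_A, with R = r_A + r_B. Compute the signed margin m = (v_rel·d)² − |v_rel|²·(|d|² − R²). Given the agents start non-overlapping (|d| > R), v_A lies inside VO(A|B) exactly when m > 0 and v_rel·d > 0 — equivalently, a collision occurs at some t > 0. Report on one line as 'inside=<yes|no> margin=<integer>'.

d = (9, -21),  |d|² = 522;  R = 3+3 = 6,  c = 522−6² = 486
v_rel = (14, -14),  |v_rel|² = 392;  v_rel·d = (14)·(9) + (-14)·(-21) = 420
392·t² − 840·t + 486 = 0  ⇒  m = 420² − 392·486 = -14112
m = -14112 < 0,  v_rel·d = 420 > 0  ⇒  outside

inside=no margin=-14112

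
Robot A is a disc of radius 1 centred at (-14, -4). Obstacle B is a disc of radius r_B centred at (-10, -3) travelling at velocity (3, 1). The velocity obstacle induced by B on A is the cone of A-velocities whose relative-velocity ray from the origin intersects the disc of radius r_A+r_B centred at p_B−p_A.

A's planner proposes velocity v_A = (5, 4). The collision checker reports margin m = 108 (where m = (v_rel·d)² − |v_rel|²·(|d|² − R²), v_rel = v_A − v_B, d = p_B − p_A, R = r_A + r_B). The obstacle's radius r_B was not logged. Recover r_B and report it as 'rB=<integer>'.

m = 108
d = (4, 1);  v_rel = (2, 3),  |v_rel|² = 13
v_rel×d = (2)·(1) − (3)·(4) = -10
since m = R²·13 − (-10)²:  R² = (100 + 108) / 13 = 16
R = √16 = 4  ⇒  r_B = 4 − 1 = 3

rB=3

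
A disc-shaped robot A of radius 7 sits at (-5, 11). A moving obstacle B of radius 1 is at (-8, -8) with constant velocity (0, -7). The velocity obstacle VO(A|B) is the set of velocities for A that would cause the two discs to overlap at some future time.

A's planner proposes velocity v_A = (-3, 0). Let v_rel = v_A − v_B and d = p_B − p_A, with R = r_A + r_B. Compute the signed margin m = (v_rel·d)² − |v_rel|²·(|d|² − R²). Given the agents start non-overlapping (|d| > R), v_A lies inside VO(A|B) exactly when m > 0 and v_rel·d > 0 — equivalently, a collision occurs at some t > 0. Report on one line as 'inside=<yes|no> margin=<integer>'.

d = (-3, -19),  |d|² = 370;  R = 7+1 = 8,  c = 370−8² = 306
v_rel = (-3, 7),  |v_rel|² = 58;  v_rel·d = (-3)·(-3) + (7)·(-19) = -124
58·t² + 248·t + 306 = 0  ⇒  m = (-124)² − 58·306 = -2372
m = -2372 < 0,  v_rel·d = -124 < 0  ⇒  outside

inside=no margin=-2372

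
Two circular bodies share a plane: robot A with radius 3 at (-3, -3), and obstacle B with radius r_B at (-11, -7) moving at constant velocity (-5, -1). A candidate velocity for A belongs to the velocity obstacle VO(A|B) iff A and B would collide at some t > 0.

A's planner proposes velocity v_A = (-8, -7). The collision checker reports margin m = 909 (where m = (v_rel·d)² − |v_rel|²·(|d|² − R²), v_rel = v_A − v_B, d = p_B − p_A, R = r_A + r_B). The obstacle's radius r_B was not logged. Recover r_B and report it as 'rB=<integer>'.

m = 909
d = (-8, -4);  v_rel = (-3, -6),  |v_rel|² = 45
v_rel×d = (-3)·(-4) − (-6)·(-8) = -36
since m = R²·45 − (-36)²:  R² = (1296 + 909) / 45 = 49
R = √49 = 7  ⇒  r_B = 7 − 3 = 4

rB=4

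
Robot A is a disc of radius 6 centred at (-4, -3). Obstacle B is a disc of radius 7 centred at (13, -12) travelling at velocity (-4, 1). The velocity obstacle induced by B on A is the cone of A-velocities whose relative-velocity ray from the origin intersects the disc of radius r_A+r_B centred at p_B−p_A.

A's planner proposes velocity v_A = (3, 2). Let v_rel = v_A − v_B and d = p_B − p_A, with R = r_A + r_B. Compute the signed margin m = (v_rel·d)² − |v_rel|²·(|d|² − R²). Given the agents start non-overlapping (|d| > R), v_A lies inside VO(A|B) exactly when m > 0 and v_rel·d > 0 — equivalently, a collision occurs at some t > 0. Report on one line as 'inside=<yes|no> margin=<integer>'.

d = (17, -9),  |d|² = 370;  R = 6+7 = 13,  c = 370−13² = 201
v_rel = (7, 1),  |v_rel|² = 50;  v_rel·d = (7)·(17) + (1)·(-9) = 110
50·t² − 220·t + 201 = 0  ⇒  m = 110² − 50·201 = 2050
m = 2050 > 0,  v_rel·d = 110 > 0  ⇒  inside

inside=yes margin=2050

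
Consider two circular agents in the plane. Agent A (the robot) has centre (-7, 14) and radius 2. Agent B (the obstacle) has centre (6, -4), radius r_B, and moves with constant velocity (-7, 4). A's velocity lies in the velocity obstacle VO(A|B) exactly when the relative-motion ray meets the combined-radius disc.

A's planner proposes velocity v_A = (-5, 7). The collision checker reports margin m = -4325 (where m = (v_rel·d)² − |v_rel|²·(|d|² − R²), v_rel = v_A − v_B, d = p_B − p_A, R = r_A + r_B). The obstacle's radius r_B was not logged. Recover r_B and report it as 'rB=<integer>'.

m = -4325
d = (13, -18);  v_rel = (2, 3),  |v_rel|² = 13
v_rel×d = (2)·(-18) − (3)·(13) = -75
since m = R²·13 − (-75)²:  R² = (5625 + -4325) / 13 = 100
R = √100 = 10  ⇒  r_B = 10 − 2 = 8

rB=8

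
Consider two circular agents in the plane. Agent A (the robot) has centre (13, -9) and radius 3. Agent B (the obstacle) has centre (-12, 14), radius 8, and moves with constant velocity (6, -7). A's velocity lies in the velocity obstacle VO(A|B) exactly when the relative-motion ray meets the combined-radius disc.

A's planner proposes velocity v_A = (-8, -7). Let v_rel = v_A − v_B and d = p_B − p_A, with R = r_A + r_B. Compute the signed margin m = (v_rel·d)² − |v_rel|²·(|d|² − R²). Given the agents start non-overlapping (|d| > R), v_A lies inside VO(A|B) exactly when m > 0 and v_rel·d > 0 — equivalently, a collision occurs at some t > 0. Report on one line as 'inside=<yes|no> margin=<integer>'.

d = (-25, 23),  |d|² = 1154;  R = 3+8 = 11,  c = 1154−11² = 1033
v_rel = (-14, 0),  |v_rel|² = 196;  v_rel·d = (-14)·(-25) + (0)·(23) = 350
196·t² − 700·t + 1033 = 0  ⇒  m = 350² − 196·1033 = -79968
m = -79968 < 0,  v_rel·d = 350 > 0  ⇒  outside

inside=no margin=-79968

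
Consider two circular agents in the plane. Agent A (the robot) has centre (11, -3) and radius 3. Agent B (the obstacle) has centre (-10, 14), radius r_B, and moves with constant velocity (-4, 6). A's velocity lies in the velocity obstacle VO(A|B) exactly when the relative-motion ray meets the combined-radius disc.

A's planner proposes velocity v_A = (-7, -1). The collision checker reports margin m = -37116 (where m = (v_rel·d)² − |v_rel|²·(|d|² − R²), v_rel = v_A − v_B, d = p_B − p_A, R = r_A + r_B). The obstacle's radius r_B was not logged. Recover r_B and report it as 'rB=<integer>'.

m = -37116
d = (-21, 17);  v_rel = (-3, -7),  |v_rel|² = 58
v_rel×d = (-3)·(17) − (-7)·(-21) = -198
since m = R²·58 − (-198)²:  R² = (39204 + -37116) / 58 = 36
R = √36 = 6  ⇒  r_B = 6 − 3 = 3

rB=3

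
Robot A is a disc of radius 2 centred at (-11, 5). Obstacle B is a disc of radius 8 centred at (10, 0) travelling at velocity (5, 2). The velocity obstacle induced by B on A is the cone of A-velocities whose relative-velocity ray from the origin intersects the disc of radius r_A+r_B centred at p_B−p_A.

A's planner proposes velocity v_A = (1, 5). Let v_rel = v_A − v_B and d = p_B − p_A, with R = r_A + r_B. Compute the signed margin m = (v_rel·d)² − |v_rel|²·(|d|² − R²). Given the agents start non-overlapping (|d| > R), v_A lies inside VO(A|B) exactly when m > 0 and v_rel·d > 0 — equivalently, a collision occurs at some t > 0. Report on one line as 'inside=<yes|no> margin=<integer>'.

d = (21, -5),  |d|² = 466;  R = 2+8 = 10,  c = 466−10² = 366
v_rel = (-4, 3),  |v_rel|² = 25;  v_rel·d = (-4)·(21) + (3)·(-5) = -99
25·t² + 198·t + 366 = 0  ⇒  m = (-99)² − 25·366 = 651
m = 651 > 0,  v_rel·d = -99 < 0  ⇒  outside

inside=no margin=651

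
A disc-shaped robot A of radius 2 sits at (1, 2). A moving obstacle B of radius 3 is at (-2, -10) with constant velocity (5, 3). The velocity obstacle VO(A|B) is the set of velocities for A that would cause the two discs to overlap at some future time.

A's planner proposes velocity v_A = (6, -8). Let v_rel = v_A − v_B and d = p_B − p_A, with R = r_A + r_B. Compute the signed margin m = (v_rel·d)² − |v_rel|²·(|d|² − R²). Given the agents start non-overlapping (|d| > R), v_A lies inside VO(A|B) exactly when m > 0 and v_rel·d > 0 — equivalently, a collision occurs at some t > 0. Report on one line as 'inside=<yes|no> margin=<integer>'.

d = (-3, -12),  |d|² = 153;  R = 2+3 = 5,  c = 153−5² = 128
v_rel = (1, -11),  |v_rel|² = 122;  v_rel·d = (1)·(-3) + (-11)·(-12) = 129
122·t² − 258·t + 128 = 0  ⇒  m = 129² − 122·128 = 1025
m = 1025 > 0,  v_rel·d = 129 > 0  ⇒  inside

inside=yes margin=1025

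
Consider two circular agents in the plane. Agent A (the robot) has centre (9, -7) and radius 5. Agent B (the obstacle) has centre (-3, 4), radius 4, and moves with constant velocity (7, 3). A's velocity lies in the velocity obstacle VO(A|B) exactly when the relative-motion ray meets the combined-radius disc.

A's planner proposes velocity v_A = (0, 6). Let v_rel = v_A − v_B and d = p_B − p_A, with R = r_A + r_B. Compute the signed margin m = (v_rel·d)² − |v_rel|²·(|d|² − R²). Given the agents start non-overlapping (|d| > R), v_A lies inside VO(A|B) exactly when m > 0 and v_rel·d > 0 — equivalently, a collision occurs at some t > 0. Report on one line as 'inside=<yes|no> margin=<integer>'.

d = (-12, 11),  |d|² = 265;  R = 5+4 = 9,  c = 265−9² = 184
v_rel = (-7, 3),  |v_rel|² = 58;  v_rel·d = (-7)·(-12) + (3)·(11) = 117
58·t² − 234·t + 184 = 0  ⇒  m = 117² − 58·184 = 3017
m = 3017 > 0,  v_rel·d = 117 > 0  ⇒  inside

inside=yes margin=3017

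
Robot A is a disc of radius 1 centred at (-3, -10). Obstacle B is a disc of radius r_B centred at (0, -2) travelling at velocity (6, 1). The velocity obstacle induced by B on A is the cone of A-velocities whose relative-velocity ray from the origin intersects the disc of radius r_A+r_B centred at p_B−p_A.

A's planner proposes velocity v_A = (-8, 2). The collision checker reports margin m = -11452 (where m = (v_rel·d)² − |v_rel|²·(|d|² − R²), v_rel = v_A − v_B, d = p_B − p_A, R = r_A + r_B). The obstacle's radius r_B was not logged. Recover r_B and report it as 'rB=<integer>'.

m = -11452
d = (3, 8);  v_rel = (-14, 1),  |v_rel|² = 197
v_rel×d = (-14)·(8) − (1)·(3) = -115
since m = R²·197 − (-115)²:  R² = (13225 + -11452) / 197 = 9
R = √9 = 3  ⇒  r_B = 3 − 1 = 2

rB=2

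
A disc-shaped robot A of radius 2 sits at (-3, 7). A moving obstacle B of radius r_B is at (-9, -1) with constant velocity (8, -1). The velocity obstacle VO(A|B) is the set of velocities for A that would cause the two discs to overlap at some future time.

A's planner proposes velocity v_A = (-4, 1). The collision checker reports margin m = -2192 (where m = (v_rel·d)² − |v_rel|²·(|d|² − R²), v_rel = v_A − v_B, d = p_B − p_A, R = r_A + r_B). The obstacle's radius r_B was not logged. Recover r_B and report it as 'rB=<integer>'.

m = -2192
d = (-6, -8);  v_rel = (-12, 2),  |v_rel|² = 148
v_rel×d = (-12)·(-8) − (2)·(-6) = 108
since m = R²·148 − 108²:  R² = (11664 + -2192) / 148 = 64
R = √64 = 8  ⇒  r_B = 8 − 2 = 6

rB=6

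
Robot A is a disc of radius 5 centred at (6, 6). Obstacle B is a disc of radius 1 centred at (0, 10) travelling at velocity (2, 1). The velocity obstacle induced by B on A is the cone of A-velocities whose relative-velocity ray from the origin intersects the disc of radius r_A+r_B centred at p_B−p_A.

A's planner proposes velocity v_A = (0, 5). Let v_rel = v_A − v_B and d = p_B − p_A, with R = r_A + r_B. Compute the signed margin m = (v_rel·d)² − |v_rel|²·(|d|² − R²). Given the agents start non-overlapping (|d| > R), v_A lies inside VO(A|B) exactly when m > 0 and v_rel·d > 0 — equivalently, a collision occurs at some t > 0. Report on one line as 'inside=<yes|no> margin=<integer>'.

d = (-6, 4),  |d|² = 52;  R = 5+1 = 6,  c = 52−6² = 16
v_rel = (-2, 4),  |v_rel|² = 20;  v_rel·d = (-2)·(-6) + (4)·(4) = 28
20·t² − 56·t + 16 = 0  ⇒  m = 28² − 20·16 = 464
m = 464 > 0,  v_rel·d = 28 > 0  ⇒  inside

inside=yes margin=464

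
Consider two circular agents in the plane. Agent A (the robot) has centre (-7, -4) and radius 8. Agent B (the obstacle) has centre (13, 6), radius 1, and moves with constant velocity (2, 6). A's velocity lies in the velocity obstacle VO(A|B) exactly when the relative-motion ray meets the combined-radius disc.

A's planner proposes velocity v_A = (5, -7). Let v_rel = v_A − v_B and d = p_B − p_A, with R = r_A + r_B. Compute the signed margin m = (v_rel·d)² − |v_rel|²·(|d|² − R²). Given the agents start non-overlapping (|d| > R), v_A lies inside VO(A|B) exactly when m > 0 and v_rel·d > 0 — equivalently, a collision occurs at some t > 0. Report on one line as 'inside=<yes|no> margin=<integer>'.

d = (20, 10),  |d|² = 500;  R = 8+1 = 9,  c = 500−9² = 419
v_rel = (3, -13),  |v_rel|² = 178;  v_rel·d = (3)·(20) + (-13)·(10) = -70
178·t² + 140·t + 419 = 0  ⇒  m = (-70)² − 178·419 = -69682
m = -69682 < 0,  v_rel·d = -70 < 0  ⇒  outside

inside=no margin=-69682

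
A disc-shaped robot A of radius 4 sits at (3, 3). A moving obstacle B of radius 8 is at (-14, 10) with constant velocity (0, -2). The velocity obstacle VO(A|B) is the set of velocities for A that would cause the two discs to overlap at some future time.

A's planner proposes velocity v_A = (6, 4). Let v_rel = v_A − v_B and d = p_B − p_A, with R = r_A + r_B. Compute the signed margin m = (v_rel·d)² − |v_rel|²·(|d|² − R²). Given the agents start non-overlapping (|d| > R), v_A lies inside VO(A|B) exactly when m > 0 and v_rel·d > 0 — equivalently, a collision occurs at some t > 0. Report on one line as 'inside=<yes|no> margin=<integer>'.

d = (-17, 7),  |d|² = 338;  R = 4+8 = 12,  c = 338−12² = 194
v_rel = (6, 6),  |v_rel|² = 72;  v_rel·d = (6)·(-17) + (6)·(7) = -60
72·t² + 120·t + 194 = 0  ⇒  m = (-60)² − 72·194 = -10368
m = -10368 < 0,  v_rel·d = -60 < 0  ⇒  outside

inside=no margin=-10368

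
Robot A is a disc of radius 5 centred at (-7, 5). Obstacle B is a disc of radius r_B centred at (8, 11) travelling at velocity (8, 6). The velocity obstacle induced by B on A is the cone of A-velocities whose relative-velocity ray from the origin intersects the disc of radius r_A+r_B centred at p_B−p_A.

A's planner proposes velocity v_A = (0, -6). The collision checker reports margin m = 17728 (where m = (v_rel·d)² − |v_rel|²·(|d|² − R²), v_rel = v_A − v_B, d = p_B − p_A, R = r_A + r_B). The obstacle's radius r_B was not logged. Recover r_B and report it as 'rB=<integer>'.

m = 17728
d = (15, 6);  v_rel = (-8, -12),  |v_rel|² = 208
v_rel×d = (-8)·(6) − (-12)·(15) = 132
since m = R²·208 − 132²:  R² = (17424 + 17728) / 208 = 169
R = √169 = 13  ⇒  r_B = 13 − 5 = 8

rB=8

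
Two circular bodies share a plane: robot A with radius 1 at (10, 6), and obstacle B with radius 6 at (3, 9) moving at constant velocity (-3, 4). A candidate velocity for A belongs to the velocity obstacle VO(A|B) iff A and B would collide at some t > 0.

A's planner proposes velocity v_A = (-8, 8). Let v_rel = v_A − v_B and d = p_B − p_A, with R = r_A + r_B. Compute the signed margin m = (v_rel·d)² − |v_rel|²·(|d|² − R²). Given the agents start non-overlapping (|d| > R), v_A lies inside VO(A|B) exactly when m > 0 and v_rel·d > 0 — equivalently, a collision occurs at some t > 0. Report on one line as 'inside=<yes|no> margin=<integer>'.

d = (-7, 3),  |d|² = 58;  R = 1+6 = 7,  c = 58−7² = 9
v_rel = (-5, 4),  |v_rel|² = 41;  v_rel·d = (-5)·(-7) + (4)·(3) = 47
41·t² − 94·t + 9 = 0  ⇒  m = 47² − 41·9 = 1840
m = 1840 > 0,  v_rel·d = 47 > 0  ⇒  inside

inside=yes margin=1840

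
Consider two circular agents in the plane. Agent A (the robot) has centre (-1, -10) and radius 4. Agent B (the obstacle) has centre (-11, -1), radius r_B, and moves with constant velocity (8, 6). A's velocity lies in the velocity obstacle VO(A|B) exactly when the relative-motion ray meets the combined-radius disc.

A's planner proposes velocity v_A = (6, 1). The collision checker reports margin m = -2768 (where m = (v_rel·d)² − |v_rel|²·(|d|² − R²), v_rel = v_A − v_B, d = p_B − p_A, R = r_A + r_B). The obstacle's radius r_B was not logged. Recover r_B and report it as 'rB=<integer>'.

m = -2768
d = (-10, 9);  v_rel = (-2, -5),  |v_rel|² = 29
v_rel×d = (-2)·(9) − (-5)·(-10) = -68
since m = R²·29 − (-68)²:  R² = (4624 + -2768) / 29 = 64
R = √64 = 8  ⇒  r_B = 8 − 4 = 4

rB=4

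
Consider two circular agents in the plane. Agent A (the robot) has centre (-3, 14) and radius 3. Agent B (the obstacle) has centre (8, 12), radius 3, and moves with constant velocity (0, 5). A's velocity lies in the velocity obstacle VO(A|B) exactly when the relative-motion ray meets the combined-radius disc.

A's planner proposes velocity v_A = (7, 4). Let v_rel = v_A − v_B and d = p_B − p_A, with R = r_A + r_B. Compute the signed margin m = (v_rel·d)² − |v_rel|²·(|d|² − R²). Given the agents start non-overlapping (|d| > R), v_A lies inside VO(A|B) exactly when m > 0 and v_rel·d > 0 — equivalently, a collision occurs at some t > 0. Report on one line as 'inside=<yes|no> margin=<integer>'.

d = (11, -2),  |d|² = 125;  R = 3+3 = 6,  c = 125−6² = 89
v_rel = (7, -1),  |v_rel|² = 50;  v_rel·d = (7)·(11) + (-1)·(-2) = 79
50·t² − 158·t + 89 = 0  ⇒  m = 79² − 50·89 = 1791
m = 1791 > 0,  v_rel·d = 79 > 0  ⇒  inside

inside=yes margin=1791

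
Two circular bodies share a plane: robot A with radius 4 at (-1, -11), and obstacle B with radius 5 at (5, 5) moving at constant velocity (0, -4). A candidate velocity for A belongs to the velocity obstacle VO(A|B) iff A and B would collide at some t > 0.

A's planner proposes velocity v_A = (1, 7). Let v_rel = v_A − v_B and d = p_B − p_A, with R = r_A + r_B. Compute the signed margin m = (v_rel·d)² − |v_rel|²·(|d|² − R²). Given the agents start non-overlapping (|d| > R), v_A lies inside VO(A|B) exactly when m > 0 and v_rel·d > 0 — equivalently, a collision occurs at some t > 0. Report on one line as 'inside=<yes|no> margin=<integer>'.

d = (6, 16),  |d|² = 292;  R = 4+5 = 9,  c = 292−9² = 211
v_rel = (1, 11),  |v_rel|² = 122;  v_rel·d = (1)·(6) + (11)·(16) = 182
122·t² − 364·t + 211 = 0  ⇒  m = 182² − 122·211 = 7382
m = 7382 > 0,  v_rel·d = 182 > 0  ⇒  inside

inside=yes margin=7382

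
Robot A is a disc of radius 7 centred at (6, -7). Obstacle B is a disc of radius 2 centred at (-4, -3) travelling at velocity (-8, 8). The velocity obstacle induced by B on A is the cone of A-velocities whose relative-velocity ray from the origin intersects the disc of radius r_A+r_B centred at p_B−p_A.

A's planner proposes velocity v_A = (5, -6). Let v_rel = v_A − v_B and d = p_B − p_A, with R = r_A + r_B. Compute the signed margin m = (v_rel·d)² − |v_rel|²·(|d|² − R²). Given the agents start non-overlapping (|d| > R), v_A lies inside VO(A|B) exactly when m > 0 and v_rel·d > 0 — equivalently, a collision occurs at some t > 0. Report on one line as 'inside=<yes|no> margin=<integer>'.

d = (-10, 4),  |d|² = 116;  R = 7+2 = 9,  c = 116−9² = 35
v_rel = (13, -14),  |v_rel|² = 365;  v_rel·d = (13)·(-10) + (-14)·(4) = -186
365·t² + 372·t + 35 = 0  ⇒  m = (-186)² − 365·35 = 21821
m = 21821 > 0,  v_rel·d = -186 < 0  ⇒  outside

inside=no margin=21821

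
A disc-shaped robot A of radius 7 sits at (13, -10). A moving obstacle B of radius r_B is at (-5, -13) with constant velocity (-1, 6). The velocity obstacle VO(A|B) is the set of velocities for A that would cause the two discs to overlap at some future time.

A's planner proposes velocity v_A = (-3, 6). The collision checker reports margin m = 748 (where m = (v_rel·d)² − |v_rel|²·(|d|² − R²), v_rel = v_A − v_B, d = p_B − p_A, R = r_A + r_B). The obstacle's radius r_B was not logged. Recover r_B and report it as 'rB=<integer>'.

m = 748
d = (-18, -3);  v_rel = (-2, 0),  |v_rel|² = 4
v_rel×d = (-2)·(-3) − (0)·(-18) = 6
since m = R²·4 − 6²:  R² = (36 + 748) / 4 = 196
R = √196 = 14  ⇒  r_B = 14 − 7 = 7

rB=7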